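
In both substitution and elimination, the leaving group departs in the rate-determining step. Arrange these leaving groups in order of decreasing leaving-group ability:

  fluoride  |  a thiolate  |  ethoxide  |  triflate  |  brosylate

A good leaving group is a weak base: the lower the pKₐ of its conjugate acid, the more readily it departs.
triflate: pKₐ(CF₃SO₃H (triflic acid)) ≈ -14 — charge spread over three oxygens and a CF₃ group; the premier leaving group in synthesis
brosylate: pKₐ(p-BrC₆H₄SO₃H) ≈ -2.8 — arenesulfonate with a p-bromo substituent
fluoride: pKₐ(HF) ≈ 3.2 — small and strongly basic; the poor halide leaving group
a thiolate: pKₐ(RSH (a thiol)) ≈ 10.5 — moderately basic; rarely leaves without activation
ethoxide: pKₐ(CH₃CH₂OH) ≈ 16 — strong base; alkoxides do not leave unassisted

triflate > brosylate > fluoride > a thiolate > ethoxide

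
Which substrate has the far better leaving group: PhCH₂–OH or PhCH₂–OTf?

PhCH₂–OTf

From PhCH₂–OH the departing group would be OH⁻ (pKₐ(H₂O) ≈ 15.7). Strong base; essentially never leaves without prior activation.
From PhCH₂–OTf the leaving group is OTf⁻ (pKₐ(CF₃SO₃H (triflic acid)) ≈ -14). Charge spread over three oxygens and a CF₃ group; the premier leaving group in synthesis.
(In practice PhCH₂–OTf is made from PhCH₂–OH by treatment with Tf₂O / 2,6-lutidine, converting the hydroxyl into a triflate.)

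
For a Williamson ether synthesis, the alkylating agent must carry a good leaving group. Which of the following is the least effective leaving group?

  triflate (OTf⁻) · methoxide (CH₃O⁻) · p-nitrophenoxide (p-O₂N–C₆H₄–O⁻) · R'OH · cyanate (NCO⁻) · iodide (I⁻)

methoxide (CH₃O⁻)

The more stable X⁻ (or X) is on its own — i.e. the weaker a base it is — the better a leaving group it makes.
triflate (OTf⁻): pKₐ(CF₃SO₃H (triflic acid)) ≈ -14
iodide (I⁻): pKₐ(HI) ≈ -10
R'OH: pKₐ(R'OH₂⁺) ≈ -2.4
cyanate (NCO⁻): pKₐ(HOCN) ≈ 3.5
p-nitrophenoxide (p-O₂N–C₆H₄–O⁻): pKₐ(p-nitrophenol) ≈ 7.2
methoxide (CH₃O⁻): pKₐ(CH₃OH) ≈ 15.5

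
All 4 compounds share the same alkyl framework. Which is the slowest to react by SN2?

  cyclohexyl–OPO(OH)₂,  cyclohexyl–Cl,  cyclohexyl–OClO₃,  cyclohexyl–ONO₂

cyclohexyl–OPO(OH)₂

Same R in every case — rank the leaving groups.
Leaving-group ability tracks the stability of the departed species; conjugate-acid pKₐ is the usual yardstick (lower pKₐ → better LG).
cyclohexyl–OClO₃ loses ClO₄⁻: pKₐ(HClO₄) ≈ -10
cyclohexyl–Cl loses Cl⁻: pKₐ(HCl) ≈ -7
cyclohexyl–ONO₂ loses NO₃⁻: pKₐ(HNO₃) ≈ -1.3
cyclohexyl–OPO(OH)₂ loses H₂PO₄⁻: pKₐ(H₃PO₄) ≈ 2.1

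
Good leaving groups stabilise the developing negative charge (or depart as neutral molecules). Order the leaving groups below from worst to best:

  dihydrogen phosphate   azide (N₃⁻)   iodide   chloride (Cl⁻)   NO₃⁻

azide (N₃⁻) < dihydrogen phosphate < NO₃⁻ < chloride (Cl⁻) < iodide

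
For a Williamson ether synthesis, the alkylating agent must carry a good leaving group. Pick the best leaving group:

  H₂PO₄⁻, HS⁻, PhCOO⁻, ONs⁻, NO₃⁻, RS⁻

The more stable X⁻ (or X) is on its own — i.e. the weaker a base it is — the better a leaving group it makes.
ONs⁻: pKₐ(p-O₂NC₆H₄SO₃H) ≈ -3.5
NO₃⁻: pKₐ(HNO₃) ≈ -1.3
H₂PO₄⁻: pKₐ(H₃PO₄) ≈ 2.1
PhCOO⁻: pKₐ(C₆H₅COOH) ≈ 4.2
HS⁻: pKₐ(H₂S) ≈ 7
RS⁻: pKₐ(RSH (a thiol)) ≈ 10.5

ONs⁻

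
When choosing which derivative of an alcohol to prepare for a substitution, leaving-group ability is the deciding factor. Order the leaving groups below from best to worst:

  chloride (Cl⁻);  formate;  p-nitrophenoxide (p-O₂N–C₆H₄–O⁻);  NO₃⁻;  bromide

bromide > chloride (Cl⁻) > NO₃⁻ > formate > p-nitrophenoxide (p-O₂N–C₆H₄–O⁻)

Rank by basicity of the departing species: weakest base leaves most easily.
bromide: pKₐ(HBr) ≈ -9
chloride (Cl⁻): pKₐ(HCl) ≈ -7 — moderately weak base
NO₃⁻: pKₐ(HNO₃) ≈ -1.3 — resonance-delocalised over three oxygens
formate: pKₐ(HCOOH) ≈ 3.8 — resonance-stabilised carboxylate
p-nitrophenoxide (p-O₂N–C₆H₄–O⁻): pKₐ(p-nitrophenol) ≈ 7.2 — nitro group delocalises the charge; the classic chromogenic LG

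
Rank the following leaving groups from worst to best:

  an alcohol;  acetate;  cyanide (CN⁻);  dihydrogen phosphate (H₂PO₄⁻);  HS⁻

Rank by basicity of the departing species: weakest base leaves most easily.
an alcohol: pKₐ(R'OH₂⁺) ≈ -2.4
dihydrogen phosphate (H₂PO₄⁻): pKₐ(H₃PO₄) ≈ 2.1
acetate: pKₐ(CH₃COOH) ≈ 4.8
HS⁻: pKₐ(H₂S) ≈ 7
cyanide (CN⁻): pKₐ(HCN) ≈ 9.2
Reversing gives the worst-to-best order requested.

cyanide (CN⁻) < HS⁻ < acetate < dihydrogen phosphate (H₂PO₄⁻) < an alcohol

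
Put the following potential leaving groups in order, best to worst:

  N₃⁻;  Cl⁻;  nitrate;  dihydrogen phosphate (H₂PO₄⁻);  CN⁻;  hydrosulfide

Rank by basicity of the departing species: weakest base leaves most easily.
Cl⁻: pKₐ(HCl) ≈ -7
nitrate: pKₐ(HNO₃) ≈ -1.3
dihydrogen phosphate (H₂PO₄⁻): pKₐ(H₃PO₄) ≈ 2.1
N₃⁻: pKₐ(HN₃) ≈ 4.7
hydrosulfide: pKₐ(H₂S) ≈ 7
CN⁻: pKₐ(HCN) ≈ 9.2

Cl⁻ > nitrate > dihydrogen phosphate (H₂PO₄⁻) > N₃⁻ > hydrosulfide > CN⁻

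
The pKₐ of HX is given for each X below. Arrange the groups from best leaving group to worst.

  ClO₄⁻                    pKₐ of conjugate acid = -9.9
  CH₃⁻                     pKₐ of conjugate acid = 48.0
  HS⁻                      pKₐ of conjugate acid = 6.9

Lower conjugate-acid pKₐ ⇒ weaker base ⇒ better leaving group.
Sorting by the given values: ClO₄⁻ (-9.9), HS⁻ (6.9), CH₃⁻ (48.0).

ClO₄⁻ > HS⁻ > CH₃⁻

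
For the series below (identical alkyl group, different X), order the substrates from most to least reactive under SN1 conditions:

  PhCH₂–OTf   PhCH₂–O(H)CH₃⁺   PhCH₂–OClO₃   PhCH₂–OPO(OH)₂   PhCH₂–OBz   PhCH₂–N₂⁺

Identical carbon frameworks mean the comparison reduces to leaving-group quality.
The more stable X⁻ (or X) is on its own — i.e. the weaker a base it is — the better a leaving group it makes.
PhCH₂–N₂⁺ loses N₂: no meaningful conjugate acid; N₂ departs as an exceptionally stable neutral molecule
PhCH₂–OTf loses OTf⁻: pKₐ(CF₃SO₃H (triflic acid)) ≈ -14
PhCH₂–OClO₃ loses ClO₄⁻: pKₐ(HClO₄) ≈ -10
PhCH₂–O(H)CH₃⁺ loses R'OH: pKₐ(R'OH₂⁺) ≈ -2.4
PhCH₂–OPO(OH)₂ loses H₂PO₄⁻: pKₐ(H₃PO₄) ≈ 2.1
PhCH₂–OBz loses PhCOO⁻: pKₐ(C₆H₅COOH) ≈ 4.2

PhCH₂–N₂⁺ > PhCH₂–OTf > PhCH₂–OClO₃ > PhCH₂–O(H)CH₃⁺ > PhCH₂–OPO(OH)₂ > PhCH₂–OBz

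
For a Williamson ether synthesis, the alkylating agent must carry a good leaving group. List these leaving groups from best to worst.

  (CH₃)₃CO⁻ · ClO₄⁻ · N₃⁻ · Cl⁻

ClO₄⁻ > Cl⁻ > N₃⁻ > (CH₃)₃CO⁻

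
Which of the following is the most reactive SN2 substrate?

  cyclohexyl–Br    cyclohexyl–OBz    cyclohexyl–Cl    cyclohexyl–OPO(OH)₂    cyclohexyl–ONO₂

The skeletons are identical, so relative rate is governed entirely by leaving-group ability.
Rank by basicity of the departing species: weakest base leaves most easily.
cyclohexyl–Br loses Br⁻: pKₐ(HBr) ≈ -9
cyclohexyl–Cl loses Cl⁻: pKₐ(HCl) ≈ -7
cyclohexyl–ONO₂ loses NO₃⁻: pKₐ(HNO₃) ≈ -1.3
cyclohexyl–OPO(OH)₂ loses H₂PO₄⁻: pKₐ(H₃PO₄) ≈ 2.1
cyclohexyl–OBz loses PhCOO⁻: pKₐ(C₆H₅COOH) ≈ 4.2

cyclohexyl–Br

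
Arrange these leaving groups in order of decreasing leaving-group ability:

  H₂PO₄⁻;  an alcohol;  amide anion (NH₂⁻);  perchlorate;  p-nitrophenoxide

perchlorate > an alcohol > H₂PO₄⁻ > p-nitrophenoxide > amide anion (NH₂⁻)

Rank by basicity of the departing species: weakest base leaves most easily.
perchlorate: pKₐ(HClO₄) ≈ -10
an alcohol: pKₐ(R'OH₂⁺) ≈ -2.4
H₂PO₄⁻: pKₐ(H₃PO₄) ≈ 2.1 — moderate base; biological leaving group after further activation
p-nitrophenoxide: pKₐ(p-nitrophenol) ≈ 7.2 — nitro group delocalises the charge; the classic chromogenic LG
amide anion (NH₂⁻): pKₐ(NH₃) ≈ 38 — extremely strong base; never a leaving group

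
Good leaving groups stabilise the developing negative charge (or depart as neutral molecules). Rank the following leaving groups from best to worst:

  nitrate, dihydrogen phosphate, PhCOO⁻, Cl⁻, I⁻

I⁻ > Cl⁻ > nitrate > dihydrogen phosphate > PhCOO⁻

Rank by basicity of the departing species: weakest base leaves most easily.
I⁻: pKₐ(HI) ≈ -10 — large, highly polarisable; very weak base
Cl⁻: pKₐ(HCl) ≈ -7 — moderately weak base
nitrate: pKₐ(HNO₃) ≈ -1.3 — resonance-delocalised over three oxygens
dihydrogen phosphate: pKₐ(H₃PO₄) ≈ 2.1 — moderate base; biological leaving group after further activation
PhCOO⁻: pKₐ(C₆H₅COOH) ≈ 4.2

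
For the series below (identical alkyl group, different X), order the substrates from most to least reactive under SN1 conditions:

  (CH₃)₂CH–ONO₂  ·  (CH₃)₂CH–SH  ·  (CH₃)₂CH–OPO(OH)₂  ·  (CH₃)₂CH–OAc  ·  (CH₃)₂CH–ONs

(CH₃)₂CH–ONs > (CH₃)₂CH–ONO₂ > (CH₃)₂CH–OPO(OH)₂ > (CH₃)₂CH–OAc > (CH₃)₂CH–SH

With the same alkyl group throughout, only the leaving group differentiates the rates.
Rank by basicity of the departing species: weakest base leaves most easily.
(CH₃)₂CH–ONs loses ONs⁻: pKₐ(p-O₂NC₆H₄SO₃H) ≈ -3.5
(CH₃)₂CH–ONO₂ loses NO₃⁻: pKₐ(HNO₃) ≈ -1.3
(CH₃)₂CH–OPO(OH)₂ loses H₂PO₄⁻: pKₐ(H₃PO₄) ≈ 2.1
(CH₃)₂CH–OAc loses AcO⁻: pKₐ(CH₃COOH) ≈ 4.8
(CH₃)₂CH–SH loses HS⁻: pKₐ(H₂S) ≈ 7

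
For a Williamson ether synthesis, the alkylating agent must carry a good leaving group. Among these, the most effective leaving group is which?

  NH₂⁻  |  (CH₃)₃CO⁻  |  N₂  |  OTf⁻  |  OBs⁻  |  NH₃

A good leaving group is a weak base: the lower the pKₐ of its conjugate acid, the more readily it departs.
N₂: no meaningful conjugate acid; N₂ departs as an exceptionally stable neutral molecule
OTf⁻: pKₐ(CF₃SO₃H (triflic acid)) ≈ -14
OBs⁻: pKₐ(p-BrC₆H₄SO₃H) ≈ -2.8
NH₃: pKₐ(NH₄⁺) ≈ 9.2
(CH₃)₃CO⁻: pKₐ(t-BuOH) ≈ 18
NH₂⁻: pKₐ(NH₃) ≈ 38

N₂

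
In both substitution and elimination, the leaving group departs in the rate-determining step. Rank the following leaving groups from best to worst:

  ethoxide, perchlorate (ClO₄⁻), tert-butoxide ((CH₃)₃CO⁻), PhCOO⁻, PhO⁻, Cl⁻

perchlorate (ClO₄⁻) > Cl⁻ > PhCOO⁻ > PhO⁻ > ethoxide > tert-butoxide ((CH₃)₃CO⁻)

Rank by basicity of the departing species: weakest base leaves most easily.
perchlorate (ClO₄⁻): pKₐ(HClO₄) ≈ -10
Cl⁻: pKₐ(HCl) ≈ -7
PhCOO⁻: pKₐ(C₆H₅COOH) ≈ 4.2
PhO⁻: pKₐ(C₆H₅OH (phenol)) ≈ 10
ethoxide: pKₐ(CH₃CH₂OH) ≈ 16
tert-butoxide ((CH₃)₃CO⁻): pKₐ(t-BuOH) ≈ 18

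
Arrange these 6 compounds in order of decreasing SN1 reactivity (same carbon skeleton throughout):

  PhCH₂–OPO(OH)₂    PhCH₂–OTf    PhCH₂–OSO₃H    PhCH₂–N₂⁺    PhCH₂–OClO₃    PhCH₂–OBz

PhCH₂–N₂⁺ > PhCH₂–OTf > PhCH₂–OClO₃ > PhCH₂–OSO₃H > PhCH₂–OPO(OH)₂ > PhCH₂–OBz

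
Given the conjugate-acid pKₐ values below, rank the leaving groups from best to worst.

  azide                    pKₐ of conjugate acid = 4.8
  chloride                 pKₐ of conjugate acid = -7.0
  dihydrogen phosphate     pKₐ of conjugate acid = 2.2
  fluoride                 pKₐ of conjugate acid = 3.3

chloride > dihydrogen phosphate > fluoride > azide

Lower conjugate-acid pKₐ ⇒ weaker base ⇒ better leaving group.
Sorting by the given values: chloride (-7.0), dihydrogen phosphate (2.2), fluoride (3.3), azide (4.8).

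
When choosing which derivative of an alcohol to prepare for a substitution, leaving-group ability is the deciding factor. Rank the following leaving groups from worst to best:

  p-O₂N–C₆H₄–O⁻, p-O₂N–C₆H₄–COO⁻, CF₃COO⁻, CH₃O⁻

A good leaving group is a weak base: the lower the pKₐ of its conjugate acid, the more readily it departs.
CF₃COO⁻: pKₐ(CF₃COOH) ≈ 0.2
p-O₂N–C₆H₄–COO⁻: pKₐ(p-nitrobenzoic acid) ≈ 3.4
p-O₂N–C₆H₄–O⁻: pKₐ(p-nitrophenol) ≈ 7.2
CH₃O⁻: pKₐ(CH₃OH) ≈ 15.5
The question asks for worst first, so the sequence is read in increasing leaving-group ability.

CH₃O⁻ < p-O₂N–C₆H₄–O⁻ < p-O₂N–C₆H₄–COO⁻ < CF₃COO⁻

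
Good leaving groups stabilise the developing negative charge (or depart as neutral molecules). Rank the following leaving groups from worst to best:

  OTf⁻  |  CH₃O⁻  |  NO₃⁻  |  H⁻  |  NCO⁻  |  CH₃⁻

OTf⁻: pKₐ(CF₃SO₃H (triflic acid)) ≈ -14
NO₃⁻: pKₐ(HNO₃) ≈ -1.3
NCO⁻: pKₐ(HOCN) ≈ 3.5
CH₃O⁻: pKₐ(CH₃OH) ≈ 15.5
H⁻: pKₐ(H₂) ≈ 36
CH₃⁻: pKₐ(CH₄) ≈ 48
Reversing gives the worst-to-best order requested.

CH₃⁻ < H⁻ < CH₃O⁻ < NCO⁻ < NO₃⁻ < OTf⁻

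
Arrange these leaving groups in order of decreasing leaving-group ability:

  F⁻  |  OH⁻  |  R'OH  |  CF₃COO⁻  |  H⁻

R'OH: pKₐ(R'OH₂⁺) ≈ -2.4
CF₃COO⁻: pKₐ(CF₃COOH) ≈ 0.2 — strongly electron-withdrawing CF₃ stabilises the carboxylate
F⁻: pKₐ(HF) ≈ 3.2 — small and strongly basic; the poor halide leaving group
OH⁻: pKₐ(H₂O) ≈ 15.7 — strong base; essentially never leaves without prior activation
H⁻: pKₐ(H₂) ≈ 36 — extremely strong base; leaves only in special hydride-transfer contexts

R'OH > CF₃COO⁻ > F⁻ > OH⁻ > H⁻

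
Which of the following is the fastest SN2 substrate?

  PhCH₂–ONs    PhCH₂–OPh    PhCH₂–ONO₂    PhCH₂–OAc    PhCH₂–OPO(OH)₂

The skeletons are identical, so relative rate is governed entirely by leaving-group ability.
The more stable X⁻ (or X) is on its own — i.e. the weaker a base it is — the better a leaving group it makes.
PhCH₂–ONs loses ONs⁻: pKₐ(p-O₂NC₆H₄SO₃H) ≈ -3.5
PhCH₂–ONO₂ loses NO₃⁻: pKₐ(HNO₃) ≈ -1.3
PhCH₂–OPO(OH)₂ loses H₂PO₄⁻: pKₐ(H₃PO₄) ≈ 2.1
PhCH₂–OAc loses AcO⁻: pKₐ(CH₃COOH) ≈ 4.8
PhCH₂–OPh loses PhO⁻: pKₐ(C₆H₅OH (phenol)) ≈ 10

PhCH₂–ONs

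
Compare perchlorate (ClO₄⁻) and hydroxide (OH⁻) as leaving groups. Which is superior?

perchlorate (ClO₄⁻)

perchlorate (ClO₄⁻) is the better leaving group.
pKₐ(HClO₄) ≈ -10 versus pKₐ(H₂O) ≈ 15.7: perchlorate (ClO₄⁻) is the much weaker base.
Extremely weak base; rarely used for safety reasons.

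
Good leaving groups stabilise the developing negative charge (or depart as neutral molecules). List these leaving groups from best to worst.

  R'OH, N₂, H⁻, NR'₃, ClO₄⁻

N₂ > ClO₄⁻ > R'OH > NR'₃ > H⁻

The more stable X⁻ (or X) is on its own — i.e. the weaker a base it is — the better a leaving group it makes.
N₂: no meaningful conjugate acid; N₂ departs as an exceptionally stable neutral molecule
ClO₄⁻: pKₐ(HClO₄) ≈ -10
R'OH: pKₐ(R'OH₂⁺) ≈ -2.4 — neutral; leaves from a protonated ether (an oxonium ion, R–O(H)R'⁺)
NR'₃: pKₐ(R'₃NH⁺) ≈ 10.7 — neutral but still a fairly strong base; Hofmann-elimination LG
H⁻: pKₐ(H₂) ≈ 36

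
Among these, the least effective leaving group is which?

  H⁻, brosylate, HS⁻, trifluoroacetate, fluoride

H⁻

Leaving-group ability tracks the stability of the departed species; conjugate-acid pKₐ is the usual yardstick (lower pKₐ → better LG).
brosylate: pKₐ(p-BrC₆H₄SO₃H) ≈ -2.8
trifluoroacetate: pKₐ(CF₃COOH) ≈ 0.2
fluoride: pKₐ(HF) ≈ 3.2
HS⁻: pKₐ(H₂S) ≈ 7
H⁻: pKₐ(H₂) ≈ 36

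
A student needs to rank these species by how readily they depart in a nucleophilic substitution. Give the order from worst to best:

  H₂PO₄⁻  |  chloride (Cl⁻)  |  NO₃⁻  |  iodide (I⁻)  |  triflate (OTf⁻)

H₂PO₄⁻ < NO₃⁻ < chloride (Cl⁻) < iodide (I⁻) < triflate (OTf⁻)

Rank by basicity of the departing species: weakest base leaves most easily.
triflate (OTf⁻): pKₐ(CF₃SO₃H (triflic acid)) ≈ -14
iodide (I⁻): pKₐ(HI) ≈ -10
chloride (Cl⁻): pKₐ(HCl) ≈ -7
NO₃⁻: pKₐ(HNO₃) ≈ -1.3 — resonance-delocalised over three oxygens
H₂PO₄⁻: pKₐ(H₃PO₄) ≈ 2.1
Reversing gives the worst-to-best order requested.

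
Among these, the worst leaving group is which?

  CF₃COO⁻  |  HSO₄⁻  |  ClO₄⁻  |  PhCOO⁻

PhCOO⁻

Rank by basicity of the departing species: weakest base leaves most easily.
ClO₄⁻: pKₐ(HClO₄) ≈ -10
HSO₄⁻: pKₐ(H₂SO₄) ≈ -3
CF₃COO⁻: pKₐ(CF₃COOH) ≈ 0.2
PhCOO⁻: pKₐ(C₆H₅COOH) ≈ 4.2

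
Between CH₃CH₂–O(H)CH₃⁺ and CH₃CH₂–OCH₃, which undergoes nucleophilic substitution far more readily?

From CH₃CH₂–OCH₃ the departing group would be CH₃O⁻ (pKₐ(CH₃OH) ≈ 15.5). Strong base; alkoxides do not leave unassisted.
From CH₃CH₂–O(H)CH₃⁺ the leaving group is R'OH (pKₐ(R'OH₂⁺) ≈ -2.4). Neutral; leaves from a protonated ether (an oxonium ion, R–O(H)R'⁺).
(In practice CH₃CH₂–O(H)CH₃⁺ is made from CH₃CH₂–OCH₃ by protonation with concentrated HI, allowing neutral methanol, rather than methoxide, to depart.)

CH₃CH₂–O(H)CH₃⁺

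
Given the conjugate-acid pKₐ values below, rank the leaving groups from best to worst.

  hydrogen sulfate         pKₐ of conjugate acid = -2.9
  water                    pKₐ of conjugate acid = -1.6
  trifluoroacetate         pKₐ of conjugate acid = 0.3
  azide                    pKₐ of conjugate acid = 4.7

hydrogen sulfate > water > trifluoroacetate > azide

Lower conjugate-acid pKₐ ⇒ weaker base ⇒ better leaving group.
Sorting by the given values: hydrogen sulfate (-2.9), water (-1.6), trifluoroacetate (0.3), azide (4.7).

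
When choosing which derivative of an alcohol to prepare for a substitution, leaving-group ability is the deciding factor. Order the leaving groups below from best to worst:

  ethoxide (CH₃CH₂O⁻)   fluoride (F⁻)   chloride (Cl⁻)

chloride (Cl⁻) > fluoride (F⁻) > ethoxide (CH₃CH₂O⁻)

Leaving-group ability tracks the stability of the departed species; conjugate-acid pKₐ is the usual yardstick (lower pKₐ → better LG).
chloride (Cl⁻): pKₐ(HCl) ≈ -7 — moderately weak base
fluoride (F⁻): pKₐ(HF) ≈ 3.2
ethoxide (CH₃CH₂O⁻): pKₐ(CH₃CH₂OH) ≈ 16 — strong base; alkoxides do not leave unassisted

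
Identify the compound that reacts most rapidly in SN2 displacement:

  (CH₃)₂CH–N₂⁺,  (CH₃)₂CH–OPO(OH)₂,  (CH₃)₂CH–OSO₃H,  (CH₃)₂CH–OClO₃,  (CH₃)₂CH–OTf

The skeletons are identical, so relative rate is governed entirely by leaving-group ability.
Leaving-group ability tracks the stability of the departed species; conjugate-acid pKₐ is the usual yardstick (lower pKₐ → better LG).
(CH₃)₂CH–N₂⁺ loses N₂: no meaningful conjugate acid; N₂ departs as an exceptionally stable neutral molecule
(CH₃)₂CH–OTf loses OTf⁻: pKₐ(CF₃SO₃H (triflic acid)) ≈ -14
(CH₃)₂CH–OClO₃ loses ClO₄⁻: pKₐ(HClO₄) ≈ -10
(CH₃)₂CH–OSO₃H loses HSO₄⁻: pKₐ(H₂SO₄) ≈ -3
(CH₃)₂CH–OPO(OH)₂ loses H₂PO₄⁻: pKₐ(H₃PO₄) ≈ 2.1

(CH₃)₂CH–N₂⁺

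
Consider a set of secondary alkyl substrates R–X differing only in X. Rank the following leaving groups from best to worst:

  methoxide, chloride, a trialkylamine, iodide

iodide: pKₐ(HI) ≈ -10 — large, highly polarisable; very weak base
chloride: pKₐ(HCl) ≈ -7 — moderately weak base
a trialkylamine: pKₐ(R'₃NH⁺) ≈ 10.7
methoxide: pKₐ(CH₃OH) ≈ 15.5 — strong base; alkoxides do not leave unassisted

iodide > chloride > a trialkylamine > methoxide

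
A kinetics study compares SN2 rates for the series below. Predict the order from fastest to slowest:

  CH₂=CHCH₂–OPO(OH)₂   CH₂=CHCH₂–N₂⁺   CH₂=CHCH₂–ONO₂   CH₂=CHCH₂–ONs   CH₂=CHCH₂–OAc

Same R in every case — rank the leaving groups.
The more stable X⁻ (or X) is on its own — i.e. the weaker a base it is — the better a leaving group it makes.
CH₂=CHCH₂–N₂⁺ loses N₂: no meaningful conjugate acid; N₂ departs as an exceptionally stable neutral molecule
CH₂=CHCH₂–ONs loses ONs⁻: pKₐ(p-O₂NC₆H₄SO₃H) ≈ -3.5
CH₂=CHCH₂–ONO₂ loses NO₃⁻: pKₐ(HNO₃) ≈ -1.3
CH₂=CHCH₂–OPO(OH)₂ loses H₂PO₄⁻: pKₐ(H₃PO₄) ≈ 2.1
CH₂=CHCH₂–OAc loses AcO⁻: pKₐ(CH₃COOH) ≈ 4.8

CH₂=CHCH₂–N₂⁺ > CH₂=CHCH₂–ONs > CH₂=CHCH₂–ONO₂ > CH₂=CHCH₂–OPO(OH)₂ > CH₂=CHCH₂–OAc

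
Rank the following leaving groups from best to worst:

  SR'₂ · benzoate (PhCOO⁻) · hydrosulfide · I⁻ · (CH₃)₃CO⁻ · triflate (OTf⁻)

triflate (OTf⁻) > I⁻ > SR'₂ > benzoate (PhCOO⁻) > hydrosulfide > (CH₃)₃CO⁻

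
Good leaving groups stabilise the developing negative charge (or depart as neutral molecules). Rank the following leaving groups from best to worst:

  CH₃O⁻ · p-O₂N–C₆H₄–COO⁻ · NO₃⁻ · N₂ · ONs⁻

N₂ > ONs⁻ > NO₃⁻ > p-O₂N–C₆H₄–COO⁻ > CH₃O⁻

Rank by basicity of the departing species: weakest base leaves most easily.
N₂: no meaningful conjugate acid; N₂ departs as an exceptionally stable neutral molecule
ONs⁻: pKₐ(p-O₂NC₆H₄SO₃H) ≈ -3.5 — p-nitro group further stabilises the sulfonate
NO₃⁻: pKₐ(HNO₃) ≈ -1.3 — resonance-delocalised over three oxygens
p-O₂N–C₆H₄–COO⁻: pKₐ(p-nitrobenzoic acid) ≈ 3.4 — electron-withdrawing nitro group stabilises the carboxylate
CH₃O⁻: pKₐ(CH₃OH) ≈ 15.5 — strong base; alkoxides do not leave unassisted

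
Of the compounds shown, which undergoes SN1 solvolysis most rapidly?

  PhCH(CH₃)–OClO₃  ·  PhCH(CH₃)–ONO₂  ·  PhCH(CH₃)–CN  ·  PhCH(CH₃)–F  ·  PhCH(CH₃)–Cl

The skeletons are identical, so relative rate is governed entirely by leaving-group ability.
Leaving-group ability tracks the stability of the departed species; conjugate-acid pKₐ is the usual yardstick (lower pKₐ → better LG).
PhCH(CH₃)–OClO₃ loses ClO₄⁻: pKₐ(HClO₄) ≈ -10
PhCH(CH₃)–Cl loses Cl⁻: pKₐ(HCl) ≈ -7
PhCH(CH₃)–ONO₂ loses NO₃⁻: pKₐ(HNO₃) ≈ -1.3
PhCH(CH₃)–F loses F⁻: pKₐ(HF) ≈ 3.2
PhCH(CH₃)–CN loses CN⁻: pKₐ(HCN) ≈ 9.2

PhCH(CH₃)–OClO₃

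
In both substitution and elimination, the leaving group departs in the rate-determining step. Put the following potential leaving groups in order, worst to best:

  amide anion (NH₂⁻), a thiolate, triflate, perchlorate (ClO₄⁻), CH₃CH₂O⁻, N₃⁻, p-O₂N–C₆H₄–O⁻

amide anion (NH₂⁻) < CH₃CH₂O⁻ < a thiolate < p-O₂N–C₆H₄–O⁻ < N₃⁻ < perchlorate (ClO₄⁻) < triflate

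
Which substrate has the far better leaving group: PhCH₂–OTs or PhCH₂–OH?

PhCH₂–OTs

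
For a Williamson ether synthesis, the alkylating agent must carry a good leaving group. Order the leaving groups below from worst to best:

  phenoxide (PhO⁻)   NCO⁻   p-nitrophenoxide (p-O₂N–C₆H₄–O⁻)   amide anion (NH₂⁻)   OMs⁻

amide anion (NH₂⁻) < phenoxide (PhO⁻) < p-nitrophenoxide (p-O₂N–C₆H₄–O⁻) < NCO⁻ < OMs⁻

The more stable X⁻ (or X) is on its own — i.e. the weaker a base it is — the better a leaving group it makes.
OMs⁻: pKₐ(CH₃SO₃H (MsOH)) ≈ -1.9
NCO⁻: pKₐ(HOCN) ≈ 3.5
p-nitrophenoxide (p-O₂N–C₆H₄–O⁻): pKₐ(p-nitrophenol) ≈ 7.2
phenoxide (PhO⁻): pKₐ(C₆H₅OH (phenol)) ≈ 10
amide anion (NH₂⁻): pKₐ(NH₃) ≈ 38
Listed from poorest to best leaving group as asked.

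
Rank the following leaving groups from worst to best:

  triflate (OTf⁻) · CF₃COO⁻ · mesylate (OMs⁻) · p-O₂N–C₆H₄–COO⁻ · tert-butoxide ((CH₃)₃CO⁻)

Rank by basicity of the departing species: weakest base leaves most easily.
triflate (OTf⁻): pKₐ(CF₃SO₃H (triflic acid)) ≈ -14
mesylate (OMs⁻): pKₐ(CH₃SO₃H (MsOH)) ≈ -1.9
CF₃COO⁻: pKₐ(CF₃COOH) ≈ 0.2
p-O₂N–C₆H₄–COO⁻: pKₐ(p-nitrobenzoic acid) ≈ 3.4
tert-butoxide ((CH₃)₃CO⁻): pKₐ(t-BuOH) ≈ 18
Reversing gives the worst-to-best order requested.

tert-butoxide ((CH₃)₃CO⁻) < p-O₂N–C₆H₄–COO⁻ < CF₃COO⁻ < mesylate (OMs⁻) < triflate (OTf⁻)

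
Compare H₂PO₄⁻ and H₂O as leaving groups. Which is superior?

H₂O is the better leaving group.
pKₐ(H₃O⁺) ≈ -1.7 versus pKₐ(H₃PO₄) ≈ 2.1: H₂O is the much weaker base.
Neutral; leaves from a protonated alcohol (R–OH₂⁺).

H₂O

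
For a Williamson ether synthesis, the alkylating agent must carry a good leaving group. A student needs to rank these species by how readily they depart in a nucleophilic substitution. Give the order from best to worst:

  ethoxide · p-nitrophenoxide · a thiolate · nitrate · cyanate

nitrate > cyanate > p-nitrophenoxide > a thiolate > ethoxide

Rank by basicity of the departing species: weakest base leaves most easily.
nitrate: pKₐ(HNO₃) ≈ -1.3
cyanate: pKₐ(HOCN) ≈ 3.5
p-nitrophenoxide: pKₐ(p-nitrophenol) ≈ 7.2
a thiolate: pKₐ(RSH (a thiol)) ≈ 10.5
ethoxide: pKₐ(CH₃CH₂OH) ≈ 16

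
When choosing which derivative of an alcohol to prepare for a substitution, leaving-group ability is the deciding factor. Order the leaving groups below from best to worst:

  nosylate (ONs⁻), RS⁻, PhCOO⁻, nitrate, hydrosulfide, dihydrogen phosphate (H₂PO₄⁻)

nosylate (ONs⁻): pKₐ(p-O₂NC₆H₄SO₃H) ≈ -3.5 — p-nitro group further stabilises the sulfonate
nitrate: pKₐ(HNO₃) ≈ -1.3
dihydrogen phosphate (H₂PO₄⁻): pKₐ(H₃PO₄) ≈ 2.1 — moderate base; biological leaving group after further activation
PhCOO⁻: pKₐ(C₆H₅COOH) ≈ 4.2 — aryl carboxylate
hydrosulfide: pKₐ(H₂S) ≈ 7
RS⁻: pKₐ(RSH (a thiol)) ≈ 10.5 — moderately basic; rarely leaves without activation

nosylate (ONs⁻) > nitrate > dihydrogen phosphate (H₂PO₄⁻) > PhCOO⁻ > hydrosulfide > RS⁻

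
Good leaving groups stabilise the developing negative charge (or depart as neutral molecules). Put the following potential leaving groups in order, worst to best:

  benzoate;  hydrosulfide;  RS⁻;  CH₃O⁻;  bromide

CH₃O⁻ < RS⁻ < hydrosulfide < benzoate < bromide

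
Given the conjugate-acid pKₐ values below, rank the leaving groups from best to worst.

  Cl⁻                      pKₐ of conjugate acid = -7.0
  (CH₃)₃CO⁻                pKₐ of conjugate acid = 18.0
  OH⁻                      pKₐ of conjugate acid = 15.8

Cl⁻ > OH⁻ > (CH₃)₃CO⁻

Lower conjugate-acid pKₐ ⇒ weaker base ⇒ better leaving group.
Sorting by the given values: Cl⁻ (-7.0), OH⁻ (15.8), (CH₃)₃CO⁻ (18.0).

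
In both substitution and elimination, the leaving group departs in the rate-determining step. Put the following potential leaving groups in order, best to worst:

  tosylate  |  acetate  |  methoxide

Leaving-group ability tracks the stability of the departed species; conjugate-acid pKₐ is the usual yardstick (lower pKₐ → better LG).
tosylate: pKₐ(p-CH₃C₆H₄SO₃H (TsOH)) ≈ -2.8
acetate: pKₐ(CH₃COOH) ≈ 4.8
methoxide: pKₐ(CH₃OH) ≈ 15.5

tosylate > acetate > methoxide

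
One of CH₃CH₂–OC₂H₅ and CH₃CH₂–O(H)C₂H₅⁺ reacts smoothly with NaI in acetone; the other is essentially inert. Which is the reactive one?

CH₃CH₂–O(H)C₂H₅⁺

From CH₃CH₂–OC₂H₅ the departing group would be CH₃CH₂O⁻ (pKₐ(CH₃CH₂OH) ≈ 16). Strong base; alkoxides do not leave unassisted.
From CH₃CH₂–O(H)C₂H₅⁺ the leaving group is R'OH (pKₐ(R'OH₂⁺) ≈ -2.4). Neutral; leaves from a protonated ether (an oxonium ion, R–O(H)R'⁺).
(In practice CH₃CH₂–O(H)C₂H₅⁺ is made from CH₃CH₂–OC₂H₅ by protonation with concentrated HBr, allowing neutral ethanol, rather than ethoxide, to depart.)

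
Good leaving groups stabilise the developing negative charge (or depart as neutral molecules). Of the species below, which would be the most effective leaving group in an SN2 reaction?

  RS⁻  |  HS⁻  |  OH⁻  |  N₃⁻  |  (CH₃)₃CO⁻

N₃⁻

The more stable X⁻ (or X) is on its own — i.e. the weaker a base it is — the better a leaving group it makes.
N₃⁻: pKₐ(HN₃) ≈ 4.7
HS⁻: pKₐ(H₂S) ≈ 7
RS⁻: pKₐ(RSH (a thiol)) ≈ 10.5
OH⁻: pKₐ(H₂O) ≈ 15.7
(CH₃)₃CO⁻: pKₐ(t-BuOH) ≈ 18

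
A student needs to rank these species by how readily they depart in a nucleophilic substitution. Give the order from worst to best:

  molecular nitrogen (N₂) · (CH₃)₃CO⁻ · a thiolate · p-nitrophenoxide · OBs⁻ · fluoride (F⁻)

The more stable X⁻ (or X) is on its own — i.e. the weaker a base it is — the better a leaving group it makes.
molecular nitrogen (N₂): no meaningful conjugate acid; N₂ departs as an exceptionally stable neutral molecule
OBs⁻: pKₐ(p-BrC₆H₄SO₃H) ≈ -2.8
fluoride (F⁻): pKₐ(HF) ≈ 3.2
p-nitrophenoxide: pKₐ(p-nitrophenol) ≈ 7.2
a thiolate: pKₐ(RSH (a thiol)) ≈ 10.5
(CH₃)₃CO⁻: pKₐ(t-BuOH) ≈ 18
The question asks for worst first, so the sequence is read in increasing leaving-group ability.

(CH₃)₃CO⁻ < a thiolate < p-nitrophenoxide < fluoride (F⁻) < OBs⁻ < molecular nitrogen (N₂)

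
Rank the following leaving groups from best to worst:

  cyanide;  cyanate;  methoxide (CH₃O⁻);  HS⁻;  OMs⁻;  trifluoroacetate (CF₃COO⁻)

OMs⁻ > trifluoroacetate (CF₃COO⁻) > cyanate > HS⁻ > cyanide > methoxide (CH₃O⁻)

OMs⁻: pKₐ(CH₃SO₃H (MsOH)) ≈ -1.9 — resonance-delocalised alkanesulfonate
trifluoroacetate (CF₃COO⁻): pKₐ(CF₃COOH) ≈ 0.2
cyanate: pKₐ(HOCN) ≈ 3.5 — resonance between N and O
HS⁻: pKₐ(H₂S) ≈ 7 — larger and more polarisable than the oxygen analogue
cyanide: pKₐ(HCN) ≈ 9.2 — sp carbon stabilises the charge somewhat, but still a poor LG
methoxide (CH₃O⁻): pKₐ(CH₃OH) ≈ 15.5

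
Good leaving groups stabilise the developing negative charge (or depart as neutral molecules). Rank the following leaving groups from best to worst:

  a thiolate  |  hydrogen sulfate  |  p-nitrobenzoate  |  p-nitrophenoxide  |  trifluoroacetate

hydrogen sulfate > trifluoroacetate > p-nitrobenzoate > p-nitrophenoxide > a thiolate

hydrogen sulfate: pKₐ(H₂SO₄) ≈ -3
trifluoroacetate: pKₐ(CF₃COOH) ≈ 0.2
p-nitrobenzoate: pKₐ(p-nitrobenzoic acid) ≈ 3.4
p-nitrophenoxide: pKₐ(p-nitrophenol) ≈ 7.2
a thiolate: pKₐ(RSH (a thiol)) ≈ 10.5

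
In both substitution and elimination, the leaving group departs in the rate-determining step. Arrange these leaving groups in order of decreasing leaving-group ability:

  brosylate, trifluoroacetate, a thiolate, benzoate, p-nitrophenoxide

Leaving-group ability tracks the stability of the departed species; conjugate-acid pKₐ is the usual yardstick (lower pKₐ → better LG).
brosylate: pKₐ(p-BrC₆H₄SO₃H) ≈ -2.8
trifluoroacetate: pKₐ(CF₃COOH) ≈ 0.2
benzoate: pKₐ(C₆H₅COOH) ≈ 4.2
p-nitrophenoxide: pKₐ(p-nitrophenol) ≈ 7.2
a thiolate: pKₐ(RSH (a thiol)) ≈ 10.5

brosylate > trifluoroacetate > benzoate > p-nitrophenoxide > a thiolate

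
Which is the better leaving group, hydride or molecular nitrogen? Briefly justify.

molecular nitrogen

molecular nitrogen is the better leaving group.
N₂ is the ultimate leaving group — it departs as an exceptionally stable neutral molecule, whereas hydride (pKₐ(H₂) ≈ 36) is far more basic.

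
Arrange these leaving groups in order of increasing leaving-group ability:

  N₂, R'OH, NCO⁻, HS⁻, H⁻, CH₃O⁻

H⁻ < CH₃O⁻ < HS⁻ < NCO⁻ < R'OH < N₂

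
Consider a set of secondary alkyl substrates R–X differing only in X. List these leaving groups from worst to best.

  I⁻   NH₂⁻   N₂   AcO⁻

NH₂⁻ < AcO⁻ < I⁻ < N₂

Rank by basicity of the departing species: weakest base leaves most easily.
N₂: no meaningful conjugate acid; N₂ departs as an exceptionally stable neutral molecule
I⁻: pKₐ(HI) ≈ -10 — large, highly polarisable; very weak base
AcO⁻: pKₐ(CH₃COOH) ≈ 4.8 — resonance-stabilised but still a weak base
NH₂⁻: pKₐ(NH₃) ≈ 38 — extremely strong base; never a leaving group
Reversing gives the worst-to-best order requested.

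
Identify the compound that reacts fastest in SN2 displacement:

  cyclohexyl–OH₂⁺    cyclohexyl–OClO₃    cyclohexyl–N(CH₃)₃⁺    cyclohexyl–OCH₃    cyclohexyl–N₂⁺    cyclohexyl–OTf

cyclohexyl–N₂⁺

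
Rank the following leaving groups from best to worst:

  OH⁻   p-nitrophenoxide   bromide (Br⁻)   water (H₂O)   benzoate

Rank by basicity of the departing species: weakest base leaves most easily.
bromide (Br⁻): pKₐ(HBr) ≈ -9
water (H₂O): pKₐ(H₃O⁺) ≈ -1.7
benzoate: pKₐ(C₆H₅COOH) ≈ 4.2
p-nitrophenoxide: pKₐ(p-nitrophenol) ≈ 7.2
OH⁻: pKₐ(H₂O) ≈ 15.7

bromide (Br⁻) > water (H₂O) > benzoate > p-nitrophenoxide > OH⁻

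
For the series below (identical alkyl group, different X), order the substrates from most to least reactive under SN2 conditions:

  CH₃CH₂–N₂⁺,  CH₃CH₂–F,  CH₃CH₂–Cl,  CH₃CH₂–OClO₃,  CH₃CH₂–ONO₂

CH₃CH₂–N₂⁺ > CH₃CH₂–OClO₃ > CH₃CH₂–Cl > CH₃CH₂–ONO₂ > CH₃CH₂–F

The skeletons are identical, so relative rate is governed entirely by leaving-group ability.
Rank by basicity of the departing species: weakest base leaves most easily.
CH₃CH₂–N₂⁺ loses N₂: no meaningful conjugate acid; N₂ departs as an exceptionally stable neutral molecule
CH₃CH₂–OClO₃ loses ClO₄⁻: pKₐ(HClO₄) ≈ -10
CH₃CH₂–Cl loses Cl⁻: pKₐ(HCl) ≈ -7
CH₃CH₂–ONO₂ loses NO₃⁻: pKₐ(HNO₃) ≈ -1.3
CH₃CH₂–F loses F⁻: pKₐ(HF) ≈ 3.2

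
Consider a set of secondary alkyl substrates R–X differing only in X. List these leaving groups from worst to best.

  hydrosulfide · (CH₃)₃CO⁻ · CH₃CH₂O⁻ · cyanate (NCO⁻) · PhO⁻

(CH₃)₃CO⁻ < CH₃CH₂O⁻ < PhO⁻ < hydrosulfide < cyanate (NCO⁻)

cyanate (NCO⁻): pKₐ(HOCN) ≈ 3.5
hydrosulfide: pKₐ(H₂S) ≈ 7
PhO⁻: pKₐ(C₆H₅OH (phenol)) ≈ 10
CH₃CH₂O⁻: pKₐ(CH₃CH₂OH) ≈ 16
(CH₃)₃CO⁻: pKₐ(t-BuOH) ≈ 18
Listed from poorest to best leaving group as asked.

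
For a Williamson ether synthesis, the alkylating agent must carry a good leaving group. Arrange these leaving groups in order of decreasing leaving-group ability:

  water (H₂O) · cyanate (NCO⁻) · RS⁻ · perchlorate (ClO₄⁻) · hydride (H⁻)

perchlorate (ClO₄⁻) > water (H₂O) > cyanate (NCO⁻) > RS⁻ > hydride (H⁻)

perchlorate (ClO₄⁻): pKₐ(HClO₄) ≈ -10 — extremely weak base; rarely used for safety reasons
water (H₂O): pKₐ(H₃O⁺) ≈ -1.7
cyanate (NCO⁻): pKₐ(HOCN) ≈ 3.5
RS⁻: pKₐ(RSH (a thiol)) ≈ 10.5 — moderately basic; rarely leaves without activation
hydride (H⁻): pKₐ(H₂) ≈ 36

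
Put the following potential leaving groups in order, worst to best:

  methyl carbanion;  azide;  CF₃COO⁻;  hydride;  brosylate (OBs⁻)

methyl carbanion < hydride < azide < CF₃COO⁻ < brosylate (OBs⁻)

Leaving-group ability tracks the stability of the departed species; conjugate-acid pKₐ is the usual yardstick (lower pKₐ → better LG).
brosylate (OBs⁻): pKₐ(p-BrC₆H₄SO₃H) ≈ -2.8
CF₃COO⁻: pKₐ(CF₃COOH) ≈ 0.2
azide: pKₐ(HN₃) ≈ 4.7
hydride: pKₐ(H₂) ≈ 36
methyl carbanion: pKₐ(CH₄) ≈ 48
Listed from poorest to best leaving group as asked.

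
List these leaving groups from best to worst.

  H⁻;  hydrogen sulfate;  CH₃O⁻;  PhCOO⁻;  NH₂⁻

hydrogen sulfate > PhCOO⁻ > CH₃O⁻ > H⁻ > NH₂⁻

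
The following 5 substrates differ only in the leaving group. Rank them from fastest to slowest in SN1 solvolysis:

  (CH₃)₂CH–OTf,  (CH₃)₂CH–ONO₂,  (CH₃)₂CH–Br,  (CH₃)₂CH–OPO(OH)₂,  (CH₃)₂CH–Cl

Identical carbon frameworks mean the comparison reduces to leaving-group quality.
The more stable X⁻ (or X) is on its own — i.e. the weaker a base it is — the better a leaving group it makes.
(CH₃)₂CH–OTf loses OTf⁻: pKₐ(CF₃SO₃H (triflic acid)) ≈ -14
(CH₃)₂CH–Br loses Br⁻: pKₐ(HBr) ≈ -9
(CH₃)₂CH–Cl loses Cl⁻: pKₐ(HCl) ≈ -7
(CH₃)₂CH–ONO₂ loses NO₃⁻: pKₐ(HNO₃) ≈ -1.3
(CH₃)₂CH–OPO(OH)₂ loses H₂PO₄⁻: pKₐ(H₃PO₄) ≈ 2.1

(CH₃)₂CH–OTf > (CH₃)₂CH–Br > (CH₃)₂CH–Cl > (CH₃)₂CH–ONO₂ > (CH₃)₂CH–OPO(OH)₂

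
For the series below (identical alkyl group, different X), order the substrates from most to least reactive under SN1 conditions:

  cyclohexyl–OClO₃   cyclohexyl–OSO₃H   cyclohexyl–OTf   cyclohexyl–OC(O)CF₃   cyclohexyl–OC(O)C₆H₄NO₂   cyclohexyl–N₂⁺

cyclohexyl–N₂⁺ > cyclohexyl–OTf > cyclohexyl–OClO₃ > cyclohexyl–OSO₃H > cyclohexyl–OC(O)CF₃ > cyclohexyl–OC(O)C₆H₄NO₂

With the same alkyl group throughout, only the leaving group differentiates the rates.
Rank by basicity of the departing species: weakest base leaves most easily.
cyclohexyl–N₂⁺ loses N₂: no meaningful conjugate acid; N₂ departs as an exceptionally stable neutral molecule
cyclohexyl–OTf loses OTf⁻: pKₐ(CF₃SO₃H (triflic acid)) ≈ -14
cyclohexyl–OClO₃ loses ClO₄⁻: pKₐ(HClO₄) ≈ -10
cyclohexyl–OSO₃H loses HSO₄⁻: pKₐ(H₂SO₄) ≈ -3
cyclohexyl–OC(O)CF₃ loses CF₃COO⁻: pKₐ(CF₃COOH) ≈ 0.2
cyclohexyl–OC(O)C₆H₄NO₂ loses p-O₂N–C₆H₄–COO⁻: pKₐ(p-nitrobenzoic acid) ≈ 3.4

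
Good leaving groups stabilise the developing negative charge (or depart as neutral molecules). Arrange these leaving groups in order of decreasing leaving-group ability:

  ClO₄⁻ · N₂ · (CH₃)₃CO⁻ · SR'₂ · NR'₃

N₂ > ClO₄⁻ > SR'₂ > NR'₃ > (CH₃)₃CO⁻

The more stable X⁻ (or X) is on its own — i.e. the weaker a base it is — the better a leaving group it makes.
N₂: no meaningful conjugate acid; N₂ departs as an exceptionally stable neutral molecule
ClO₄⁻: pKₐ(HClO₄) ≈ -10 — extremely weak base; rarely used for safety reasons
SR'₂: pKₐ(R'₂SH⁺) ≈ -7 — neutral; leaves from a sulfonium salt (R–SR'₂⁺)
NR'₃: pKₐ(R'₃NH⁺) ≈ 10.7
(CH₃)₃CO⁻: pKₐ(t-BuOH) ≈ 18 — bulky, strongly basic alkoxide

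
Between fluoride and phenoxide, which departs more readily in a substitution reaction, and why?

fluoride is the better leaving group.
pKₐ(HF) ≈ 3.2 versus pKₐ(C₆H₅OH (phenol)) ≈ 10: fluoride is the much weaker base.
Small and strongly basic; the poor halide leaving group.

fluoride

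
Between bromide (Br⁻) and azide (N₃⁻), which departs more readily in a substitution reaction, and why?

bromide (Br⁻) is the better leaving group.
pKₐ(HBr) ≈ -9 versus pKₐ(HN₃) ≈ 4.7: bromide (Br⁻) is the much weaker base.
Weak base; good leaving group.

bromide (Br⁻)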